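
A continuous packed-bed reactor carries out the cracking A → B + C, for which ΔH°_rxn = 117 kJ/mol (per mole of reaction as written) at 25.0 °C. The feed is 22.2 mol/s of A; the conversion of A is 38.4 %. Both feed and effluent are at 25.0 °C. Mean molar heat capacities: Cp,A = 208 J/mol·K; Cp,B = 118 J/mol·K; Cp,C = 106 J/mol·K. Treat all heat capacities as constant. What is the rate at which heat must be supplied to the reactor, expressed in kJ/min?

Extent of reaction ξ = 0.384 × 22.2 = 8.5248 mol/s
Reaction term: ξ·ΔH°_rxn = 8.5248 × 117 = 997.4 kJ/s
Q = ΔH = 997.4 kJ/s = 997.4 kW
Heat supplied = 59844 kJ/min

Q_in = 59800 kJ/min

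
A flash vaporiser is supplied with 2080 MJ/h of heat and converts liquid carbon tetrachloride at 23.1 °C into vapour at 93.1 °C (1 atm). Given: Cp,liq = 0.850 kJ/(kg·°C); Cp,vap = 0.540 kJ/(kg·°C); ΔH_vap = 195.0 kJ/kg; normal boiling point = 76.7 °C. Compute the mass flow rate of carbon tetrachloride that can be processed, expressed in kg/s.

ṁ = 2.32 kg/s

Δh = 0.850×(76.7−23.1) + 195.0 + 0.540×(93.1−76.7) = 249.42 kJ/kg
Q = 2080 MJ/h = 577.78 kJ/s = 577.78 kJ/s
ṁ = Q/Δh = 577.78 / 249.42 = 2.3165 kg/s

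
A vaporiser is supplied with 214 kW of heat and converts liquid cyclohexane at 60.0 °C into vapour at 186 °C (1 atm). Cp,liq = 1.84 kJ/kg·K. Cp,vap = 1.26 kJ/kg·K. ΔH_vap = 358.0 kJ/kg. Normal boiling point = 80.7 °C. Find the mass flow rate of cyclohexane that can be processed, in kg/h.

ṁ = 1460 kg/h

Δh = 1.84×(80.7−60.0) + 358.0 + 1.26×(186−80.7) = 528.77 kJ/kg
Q = 214 kW = 214 kJ/s = 770400 kJ/h
ṁ = Q/Δh = 770400 / 528.77 = 1457 kg/h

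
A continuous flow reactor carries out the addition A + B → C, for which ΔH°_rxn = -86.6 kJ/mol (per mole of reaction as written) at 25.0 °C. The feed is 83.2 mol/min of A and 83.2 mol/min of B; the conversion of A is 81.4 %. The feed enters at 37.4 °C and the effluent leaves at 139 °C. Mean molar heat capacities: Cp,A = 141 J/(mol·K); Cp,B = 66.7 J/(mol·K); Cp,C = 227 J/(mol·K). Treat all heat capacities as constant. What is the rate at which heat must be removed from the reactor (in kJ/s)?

Q_out = 66.0 kJ/s

Extent of reaction ξ = 0.814 × 83.2 = 67.725 mol/min
Reaction term: ξ·ΔH°_rxn = 67.725 × -86.6 = -5865 kJ/min
Sensible, feed 37.4→25 °C: -214.28 kJ/min
Outlet flows (mol/min): A 15.475, B 15.475, C 67.725
Sensible, products 25→139 °C: 2119 kJ/min
Q = ΔH = -3960.2 kJ/min = -66.004 kW
Heat removed = 66.004 kJ/s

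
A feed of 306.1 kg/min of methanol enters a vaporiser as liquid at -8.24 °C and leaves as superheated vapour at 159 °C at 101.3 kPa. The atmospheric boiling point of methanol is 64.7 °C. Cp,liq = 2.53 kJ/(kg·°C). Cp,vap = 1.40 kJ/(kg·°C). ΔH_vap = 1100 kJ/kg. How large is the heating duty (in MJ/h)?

liquid -8.24→64.7 °C: 184.54 kJ/kg
vaporisation at 64.7 °C: 1100 kJ/kg
vapour 64.7→159 °C: 132.02 kJ/kg
Δh = 184.54 + 1100 + 132.02 = 1416.6 kJ/kg
Q = ṁ·Δh = 306.1 kg/min × 1416.6 kJ/kg = 433610 kJ/min
|Q| = 7226.8 kW = 26017 MJ/h

Q = 26000 MJ/h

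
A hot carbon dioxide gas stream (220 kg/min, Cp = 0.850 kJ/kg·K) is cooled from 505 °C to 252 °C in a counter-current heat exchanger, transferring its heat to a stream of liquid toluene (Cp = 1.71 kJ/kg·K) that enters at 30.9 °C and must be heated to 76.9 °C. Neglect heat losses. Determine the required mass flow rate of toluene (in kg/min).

Heat released by hot stream: Q = 220 × 0.850 × (505 − 252) = 47311 kJ/min
Energy balance on cold side (adiabatic exchanger): Q = ṁ_c·Cp_c·(T_c,out − T_c,in)
ṁ_c = 47311 / [1.71 × (76.9 − 30.9)] = 601.46 kg/min

ṁ_c = 601 kg/min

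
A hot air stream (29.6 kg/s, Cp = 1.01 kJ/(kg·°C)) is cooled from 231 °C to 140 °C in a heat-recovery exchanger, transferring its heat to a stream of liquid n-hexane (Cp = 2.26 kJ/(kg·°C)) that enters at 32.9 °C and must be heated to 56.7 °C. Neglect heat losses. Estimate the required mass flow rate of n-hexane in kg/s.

ṁ_c = 50.6 kg/s

Heat released by hot stream: Q = 29.6 × 1.01 × (231 − 140) = 2720.5 kJ/s
Energy balance on cold side (adiabatic exchanger): Q = ṁ_c·Cp_c·(T_c,out − T_c,in)
ṁ_c = 2720.5 / [2.26 × (56.7 − 32.9)] = 50.579 kg/s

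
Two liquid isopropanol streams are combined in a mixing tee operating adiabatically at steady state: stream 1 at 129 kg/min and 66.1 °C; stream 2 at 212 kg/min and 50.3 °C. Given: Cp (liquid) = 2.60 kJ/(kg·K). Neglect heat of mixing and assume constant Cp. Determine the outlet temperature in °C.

T_out = 56.3 °C

No heat crosses the boundary, so H_out = H_in.
T_out = Σ ṁᵢCp,ᵢTᵢ / Σ ṁᵢCp,ᵢ
      = 49895 / 886.6 = 56.277 °C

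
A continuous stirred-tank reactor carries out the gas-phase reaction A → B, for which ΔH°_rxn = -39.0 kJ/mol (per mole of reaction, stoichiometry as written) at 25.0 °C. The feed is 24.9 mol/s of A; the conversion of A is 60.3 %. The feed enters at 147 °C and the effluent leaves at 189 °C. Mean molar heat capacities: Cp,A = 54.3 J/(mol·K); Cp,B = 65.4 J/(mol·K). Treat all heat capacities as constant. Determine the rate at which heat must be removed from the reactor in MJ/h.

Q_out = 1810 MJ/h

Extent of reaction ξ = 0.603 × 24.9 = 15.015 mol/s
Reaction term: ξ·ΔH°_rxn = 15.015 × -39.0 = -585.57 kJ/s
Sensible, feed 147→25 °C: -164.95 kJ/s
Outlet flows (mol/s): A 9.8853, B 15.015
Sensible, products 25→189 °C: 249.07 kJ/s
Q = ΔH = -501.45 kJ/s = -501.45 kW
Heat removed = 1805.2 MJ/h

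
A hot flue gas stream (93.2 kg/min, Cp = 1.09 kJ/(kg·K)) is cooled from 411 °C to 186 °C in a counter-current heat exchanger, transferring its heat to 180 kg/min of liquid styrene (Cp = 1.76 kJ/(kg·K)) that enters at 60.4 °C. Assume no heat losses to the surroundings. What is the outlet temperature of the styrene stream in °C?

T_c,out = 133 °C

Heat released by hot stream: Q = 93.2 × 1.09 × (411 − 186) = 22857 kJ/min
Energy balance on cold side (adiabatic exchanger): Q = ṁ_c·Cp_c·(T_c,out − T_c,in)
T_c,out = 60.4 + 22857/(180 × 1.76) = 132.55 °C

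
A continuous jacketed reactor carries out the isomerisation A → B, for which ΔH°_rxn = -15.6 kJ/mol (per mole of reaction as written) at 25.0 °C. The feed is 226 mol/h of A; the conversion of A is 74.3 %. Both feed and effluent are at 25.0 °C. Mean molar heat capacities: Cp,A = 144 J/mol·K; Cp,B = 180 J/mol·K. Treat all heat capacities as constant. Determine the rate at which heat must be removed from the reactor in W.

Q_out = 728 W

Extent of reaction ξ = 0.743 × 226 = 167.92 mol/h
Reaction term: ξ·ΔH°_rxn = 167.92 × -15.6 = -2619.5 kJ/h
Q = ΔH = -2619.5 kJ/h = -0.72764 kW
Heat removed = 727.64 W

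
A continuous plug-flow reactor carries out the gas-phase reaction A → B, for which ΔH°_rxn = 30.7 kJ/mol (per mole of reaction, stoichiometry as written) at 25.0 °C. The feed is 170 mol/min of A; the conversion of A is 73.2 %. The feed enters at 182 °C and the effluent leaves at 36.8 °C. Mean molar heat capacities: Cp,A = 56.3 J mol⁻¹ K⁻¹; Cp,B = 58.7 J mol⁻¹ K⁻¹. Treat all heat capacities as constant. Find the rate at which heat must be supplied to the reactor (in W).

Extent of reaction ξ = 0.732 × 170 = 124.44 mol/min
Reaction term: ξ·ΔH°_rxn = 124.44 × 30.7 = 3820.3 kJ/min
Sensible, feed 182→25 °C: -1502.6 kJ/min
Outlet flows (mol/min): A 45.56, B 124.44
Sensible, products 25→36.8 °C: 116.46 kJ/min
Q = ΔH = 2434.1 kJ/min = 40.569 kW
Heat supplied = 40569 W

Q_in = 40600 W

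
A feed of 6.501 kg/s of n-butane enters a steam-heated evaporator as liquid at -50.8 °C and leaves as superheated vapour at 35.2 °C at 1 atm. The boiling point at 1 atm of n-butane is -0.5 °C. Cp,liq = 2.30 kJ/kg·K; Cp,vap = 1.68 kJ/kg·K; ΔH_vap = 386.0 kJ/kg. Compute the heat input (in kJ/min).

liquid -50.8→-0.5 °C: 115.69 kJ/kg
vaporisation at -0.5 °C: 386 kJ/kg
vapour -0.5→35.2 °C: 59.976 kJ/kg
Δh = 115.69 + 386 + 59.976 = 561.67 kJ/kg
Q = ṁ·Δh = 6.501 kg/s × 561.67 kJ/kg = 3651.4 kJ/s
|Q| = 3651.4 kW = 219080 kJ/min

Q = 219000 kJ/min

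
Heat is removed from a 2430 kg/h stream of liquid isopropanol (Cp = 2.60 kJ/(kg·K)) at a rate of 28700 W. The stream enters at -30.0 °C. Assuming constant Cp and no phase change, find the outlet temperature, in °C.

Q = 28700 W = 103320 kJ/h
ΔT = Q/(ṁ·Cp) = 103320/(2430×2.60) = 16.353 K
T_out = -30.0 − 16.353 = -46.353 °C

T_out = -46.4 °C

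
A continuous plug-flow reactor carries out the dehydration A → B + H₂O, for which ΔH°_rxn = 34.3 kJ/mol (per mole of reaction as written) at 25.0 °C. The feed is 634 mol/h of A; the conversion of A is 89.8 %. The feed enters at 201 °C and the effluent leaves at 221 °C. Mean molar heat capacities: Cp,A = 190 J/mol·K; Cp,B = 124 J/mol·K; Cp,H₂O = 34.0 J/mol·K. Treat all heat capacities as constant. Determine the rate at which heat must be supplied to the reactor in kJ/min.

Q_in = 306 kJ/min

Extent of reaction ξ = 0.898 × 634 = 569.33 mol/h
Reaction term: ξ·ΔH°_rxn = 569.33 × 34.3 = 19528 kJ/h
Sensible, feed 201→25 °C: -21201 kJ/h
Outlet flows (mol/h): A 64.668, B 569.33, H₂O 569.33
Sensible, products 25→221 °C: 20039 kJ/h
Q = ΔH = 18366 kJ/h = 5.1018 kW
Heat supplied = 306.11 kJ/min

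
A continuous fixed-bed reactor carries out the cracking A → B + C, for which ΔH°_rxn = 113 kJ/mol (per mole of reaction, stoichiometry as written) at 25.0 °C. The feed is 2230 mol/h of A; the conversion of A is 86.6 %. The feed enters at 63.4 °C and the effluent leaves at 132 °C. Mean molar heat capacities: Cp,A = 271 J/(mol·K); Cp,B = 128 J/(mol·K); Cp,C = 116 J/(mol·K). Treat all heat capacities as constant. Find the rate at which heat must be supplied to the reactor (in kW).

Extent of reaction ξ = 0.866 × 2230 = 1931.2 mol/h
Reaction term: ξ·ΔH°_rxn = 1931.2 × 113 = 218220 kJ/h
Sensible, feed 63.4→25 °C: -23206 kJ/h
Outlet flows (mol/h): A 298.82, B 1931.2, C 1931.2
Sensible, products 25→132 °C: 59084 kJ/h
Q = ΔH = 254100 kJ/h = 70.584 kW
Heat supplied = 70.584 kW

Q_in = 70.6 kW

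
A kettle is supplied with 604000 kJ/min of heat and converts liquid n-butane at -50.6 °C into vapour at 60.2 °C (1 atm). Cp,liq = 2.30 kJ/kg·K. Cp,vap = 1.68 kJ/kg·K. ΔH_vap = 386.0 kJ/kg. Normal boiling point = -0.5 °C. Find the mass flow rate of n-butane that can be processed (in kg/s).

Δh = 2.30×(-0.5−-50.6) + 386.0 + 1.68×(60.2−-0.5) = 603.21 kJ/kg
Q = 604000 kJ/min = 10067 kJ/s = 10067 kJ/s
ṁ = Q/Δh = 10067 / 603.21 = 16.689 kg/s

ṁ = 16.7 kg/s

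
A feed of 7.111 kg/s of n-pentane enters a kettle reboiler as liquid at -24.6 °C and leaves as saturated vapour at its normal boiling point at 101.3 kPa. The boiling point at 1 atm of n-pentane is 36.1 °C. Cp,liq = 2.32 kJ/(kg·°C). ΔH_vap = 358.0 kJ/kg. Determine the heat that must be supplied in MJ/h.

liquid -24.6→36.1 °C: 140.82 kJ/kg
vaporisation at 36.1 °C: 358 kJ/kg
Δh = 140.82 + 358 = 498.82 kJ/kg
Q = ṁ·Δh = 7.111 kg/s × 498.82 kJ/kg = 3547.1 kJ/s
|Q| = 3547.1 kW = 12770 MJ/h

Q = 12800 MJ/h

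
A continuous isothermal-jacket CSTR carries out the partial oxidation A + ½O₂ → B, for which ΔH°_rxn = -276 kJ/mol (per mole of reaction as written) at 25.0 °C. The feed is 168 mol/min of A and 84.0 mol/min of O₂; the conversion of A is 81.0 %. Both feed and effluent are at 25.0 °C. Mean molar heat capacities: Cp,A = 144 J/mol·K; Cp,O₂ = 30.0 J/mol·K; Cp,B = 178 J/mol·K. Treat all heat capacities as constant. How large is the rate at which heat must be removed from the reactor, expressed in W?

Extent of reaction ξ = 0.810 × 168 = 136.08 mol/min
Reaction term: ξ·ΔH°_rxn = 136.08 × -276 = -37558 kJ/min
Q = ΔH = -37558 kJ/min = -625.97 kW
Heat removed = 625970 W

Q_out = 626000 W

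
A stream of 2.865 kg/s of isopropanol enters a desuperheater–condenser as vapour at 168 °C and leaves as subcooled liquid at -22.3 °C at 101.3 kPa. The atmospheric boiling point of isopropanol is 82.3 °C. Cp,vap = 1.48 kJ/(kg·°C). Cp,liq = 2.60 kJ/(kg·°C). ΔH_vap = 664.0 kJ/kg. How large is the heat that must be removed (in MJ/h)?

vapour 168→82.3 °C: -126.84 kJ/kg
condensation at 82.3 °C: -664 kJ/kg
liquid 82.3→-22.3 °C: -271.96 kJ/kg
Δh = -126.84 + -664 + -271.96 = -1062.8 kJ/kg
Q = ṁ·Δh = 2.865 kg/s × -1062.8 kJ/kg = -3044.9 kJ/s
|Q| = 3044.9 kW = 10962 MJ/h

Q_c = 11000 MJ/h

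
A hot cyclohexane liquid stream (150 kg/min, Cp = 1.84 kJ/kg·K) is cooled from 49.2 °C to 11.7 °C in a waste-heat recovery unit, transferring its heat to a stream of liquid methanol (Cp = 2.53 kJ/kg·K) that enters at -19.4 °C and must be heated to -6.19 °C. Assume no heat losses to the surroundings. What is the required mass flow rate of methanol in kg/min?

Heat released by hot stream: Q = 150 × 1.84 × (49.2 − 11.7) = 10350 kJ/min
Energy balance on cold side (adiabatic exchanger): Q = ṁ_c·Cp_c·(T_c,out − T_c,in)
ṁ_c = 10350 / [2.53 × (-6.19 − -19.4)] = 309.68 kg/min

ṁ_c = 310 kg/min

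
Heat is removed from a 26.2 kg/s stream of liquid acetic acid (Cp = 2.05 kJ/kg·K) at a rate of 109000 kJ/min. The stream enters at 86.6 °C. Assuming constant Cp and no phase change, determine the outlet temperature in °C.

T_out = 52.8 °C

Q = 109000 kJ/min = 1816.7 kJ/s
ΔT = Q/(ṁ·Cp) = 1816.7/(26.2×2.05) = 33.824 K
T_out = 86.6 − 33.824 = 52.776 °C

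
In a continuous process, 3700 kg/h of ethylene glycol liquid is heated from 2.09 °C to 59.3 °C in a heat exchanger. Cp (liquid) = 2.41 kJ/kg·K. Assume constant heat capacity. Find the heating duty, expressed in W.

Q = 142000 W

Q = ṁ·Cp·ΔT = 3700 × 2.41 × (59.3 − 2.09) = 510140 kJ/h
Converting: 510140 / 3600 s = 141.71 kW
Heating duty = 141710 W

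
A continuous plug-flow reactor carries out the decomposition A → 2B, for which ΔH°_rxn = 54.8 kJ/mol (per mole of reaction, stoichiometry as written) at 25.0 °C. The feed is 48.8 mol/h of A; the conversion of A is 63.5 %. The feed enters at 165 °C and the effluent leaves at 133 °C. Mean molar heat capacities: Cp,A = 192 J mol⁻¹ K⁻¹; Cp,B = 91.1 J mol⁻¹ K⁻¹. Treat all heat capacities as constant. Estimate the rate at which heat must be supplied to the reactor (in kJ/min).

Q_in = 22.8 kJ/min

Extent of reaction ξ = 0.635 × 48.8 = 30.988 mol/h
Reaction term: ξ·ΔH°_rxn = 30.988 × 54.8 = 1698.1 kJ/h
Sensible, feed 165→25 °C: -1311.7 kJ/h
Outlet flows (mol/h): A 17.812, B 61.976
Sensible, products 25→133 °C: 979.12 kJ/h
Q = ΔH = 1365.5 kJ/h = 0.37931 kW
Heat supplied = 22.759 kJ/min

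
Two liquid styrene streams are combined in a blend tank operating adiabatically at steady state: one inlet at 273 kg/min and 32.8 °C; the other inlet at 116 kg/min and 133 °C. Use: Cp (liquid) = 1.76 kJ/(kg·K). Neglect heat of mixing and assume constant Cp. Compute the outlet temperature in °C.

No heat crosses the boundary, so H_out = H_in.
Σ ṁᵢCp,ᵢTᵢ = 273×1.76×32.8 + 116×1.76×133 = 42913
Σ ṁᵢCp,ᵢ = 273×1.76 + 116×1.76 = 684.64
T_out = 42913 / 684.64 = 62.68 °C

T_out = 62.7 °C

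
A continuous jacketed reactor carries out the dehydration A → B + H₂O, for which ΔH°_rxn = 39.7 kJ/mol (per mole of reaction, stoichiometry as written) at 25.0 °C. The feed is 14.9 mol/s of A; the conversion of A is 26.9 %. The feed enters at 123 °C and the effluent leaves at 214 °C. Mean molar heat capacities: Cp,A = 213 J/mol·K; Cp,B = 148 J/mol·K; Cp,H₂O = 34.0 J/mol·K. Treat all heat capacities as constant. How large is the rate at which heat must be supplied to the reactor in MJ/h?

Extent of reaction ξ = 0.269 × 14.9 = 4.0081 mol/s
Reaction term: ξ·ΔH°_rxn = 4.0081 × 39.7 = 159.12 kJ/s
Sensible, feed 123→25 °C: -311.02 kJ/s
Outlet flows (mol/s): A 10.892, B 4.0081, H₂O 4.0081
Sensible, products 25→214 °C: 576.35 kJ/s
Q = ΔH = 424.44 kJ/s = 424.44 kW
Heat supplied = 1528 MJ/h

Q_in = 1530 MJ/h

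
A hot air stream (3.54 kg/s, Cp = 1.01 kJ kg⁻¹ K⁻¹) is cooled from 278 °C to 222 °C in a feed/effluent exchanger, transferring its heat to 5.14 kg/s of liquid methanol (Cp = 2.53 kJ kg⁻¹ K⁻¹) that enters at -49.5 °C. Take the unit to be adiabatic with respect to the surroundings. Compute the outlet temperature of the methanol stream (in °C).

T_c,out = -34.1 °C

Heat released by hot stream: Q = 3.54 × 1.01 × (278 − 222) = 200.22 kJ/s
Energy balance on cold side (adiabatic exchanger): Q = ṁ_c·Cp_c·(T_c,out − T_c,in)
T_c,out = -49.5 + 200.22/(5.14 × 2.53) = -34.103 °C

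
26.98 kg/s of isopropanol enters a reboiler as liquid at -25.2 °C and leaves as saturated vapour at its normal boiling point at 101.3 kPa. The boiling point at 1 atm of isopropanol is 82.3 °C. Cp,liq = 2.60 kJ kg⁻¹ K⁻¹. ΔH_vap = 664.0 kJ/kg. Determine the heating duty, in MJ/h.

liquid -25.2→82.3 °C: 279.5 kJ/kg
vaporisation at 82.3 °C: 664 kJ/kg
Δh = 279.5 + 664 = 943.5 kJ/kg
Q = ṁ·Δh = 26.98 kg/s × 943.5 kJ/kg = 25456 kJ/s
|Q| = 25456 kW = 91640 MJ/h

Q = 91600 MJ/h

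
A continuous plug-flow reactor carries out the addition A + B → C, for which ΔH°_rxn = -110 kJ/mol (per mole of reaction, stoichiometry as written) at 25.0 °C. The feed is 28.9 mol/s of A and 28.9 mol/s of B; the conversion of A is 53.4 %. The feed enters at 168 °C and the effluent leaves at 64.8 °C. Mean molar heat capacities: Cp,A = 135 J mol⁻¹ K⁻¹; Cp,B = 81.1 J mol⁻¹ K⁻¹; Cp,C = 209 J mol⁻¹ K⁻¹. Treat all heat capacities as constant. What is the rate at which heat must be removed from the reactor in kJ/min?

Extent of reaction ξ = 0.534 × 28.9 = 15.433 mol/s
Reaction term: ξ·ΔH°_rxn = 15.433 × -110 = -1697.6 kJ/s
Sensible, feed 168→25 °C: -893.08 kJ/s
Outlet flows (mol/s): A 13.467, B 13.467, C 15.433
Sensible, products 25→64.8 °C: 244.2 kJ/s
Q = ΔH = -2346.5 kJ/s = -2346.5 kW
Heat removed = 140790 kJ/min

Q_out = 141000 kJ/min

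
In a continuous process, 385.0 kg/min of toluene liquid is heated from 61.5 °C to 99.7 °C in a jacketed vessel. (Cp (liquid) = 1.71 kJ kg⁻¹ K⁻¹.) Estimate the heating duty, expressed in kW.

Q = 419 kW

Q = ṁ·Cp·ΔT = 385.0 × 1.71 × (99.7 − 61.5) = 25149 kJ/min
Converting: 25149 / 60 s = 419.15 kW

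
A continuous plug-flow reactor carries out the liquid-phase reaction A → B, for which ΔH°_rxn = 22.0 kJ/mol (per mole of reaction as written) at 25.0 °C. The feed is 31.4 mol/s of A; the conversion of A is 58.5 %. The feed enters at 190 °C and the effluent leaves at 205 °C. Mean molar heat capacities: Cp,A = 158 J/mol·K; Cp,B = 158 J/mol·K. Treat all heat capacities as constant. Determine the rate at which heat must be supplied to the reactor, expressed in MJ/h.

Q_in = 1720 MJ/h

Extent of reaction ξ = 0.585 × 31.4 = 18.369 mol/s
Reaction term: ξ·ΔH°_rxn = 18.369 × 22.0 = 404.12 kJ/s
Sensible, feed 190→25 °C: -818.6 kJ/s
Outlet flows (mol/s): A 13.031, B 18.369
Sensible, products 25→205 °C: 893.02 kJ/s
Q = ΔH = 478.54 kJ/s = 478.54 kW
Heat supplied = 1722.7 MJ/h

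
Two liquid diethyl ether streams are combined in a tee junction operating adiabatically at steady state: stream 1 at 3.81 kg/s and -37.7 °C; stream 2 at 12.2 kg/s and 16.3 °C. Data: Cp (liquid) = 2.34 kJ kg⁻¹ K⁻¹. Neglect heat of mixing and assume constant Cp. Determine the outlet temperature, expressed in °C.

T_out = 3.45 °C

Adiabatic, steady state ⇒ Σ ṁᵢCp,ᵢ(T_out − Tᵢ) = 0
T_out = Σ ṁᵢCp,ᵢTᵢ / Σ ṁᵢCp,ᵢ
      = 129.22 / 37.463 = 3.4493 °C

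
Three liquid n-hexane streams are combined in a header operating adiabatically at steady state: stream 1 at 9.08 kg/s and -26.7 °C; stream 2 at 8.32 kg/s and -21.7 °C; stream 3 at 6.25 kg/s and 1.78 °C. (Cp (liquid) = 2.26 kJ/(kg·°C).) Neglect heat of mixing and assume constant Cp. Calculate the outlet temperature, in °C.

Adiabatic, steady state ⇒ Σ ṁᵢCp,ᵢ(T_out − Tᵢ) = 0
Σ ṁᵢCp,ᵢTᵢ = 9.08×2.26×-26.7 + 8.32×2.26×-21.7 + 6.25×2.26×1.78 = -930.79
Σ ṁᵢCp,ᵢ = 9.08×2.26 + 8.32×2.26 + 6.25×2.26 = 53.449
T_out = -930.79 / 53.449 = -17.415 °C

T_out = -17.4 °C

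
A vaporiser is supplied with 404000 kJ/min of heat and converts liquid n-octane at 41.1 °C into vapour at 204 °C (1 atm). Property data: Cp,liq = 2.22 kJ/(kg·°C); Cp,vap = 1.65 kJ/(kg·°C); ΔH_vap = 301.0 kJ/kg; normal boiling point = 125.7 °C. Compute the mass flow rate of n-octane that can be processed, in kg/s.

Δh = 2.22×(125.7−41.1) + 301.0 + 1.65×(204−125.7) = 618.01 kJ/kg
Q = 404000 kJ/min = 6733.3 kJ/s = 6733.3 kJ/s
ṁ = Q/Δh = 6733.3 / 618.01 = 10.895 kg/s

ṁ = 10.9 kg/s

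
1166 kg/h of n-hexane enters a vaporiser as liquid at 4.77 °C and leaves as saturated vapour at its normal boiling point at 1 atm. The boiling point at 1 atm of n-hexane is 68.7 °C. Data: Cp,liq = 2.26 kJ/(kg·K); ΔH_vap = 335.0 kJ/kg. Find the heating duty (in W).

Q = 155000 W

liquid 4.77→68.7 °C: 144.48 kJ/kg
vaporisation at 68.7 °C: 335 kJ/kg
Δh = 144.48 + 335 = 479.48 kJ/kg
Q = ṁ·Δh = 1166 kg/h × 479.48 kJ/kg = 559080 kJ/h
|Q| = 155.3 kW = 155300 W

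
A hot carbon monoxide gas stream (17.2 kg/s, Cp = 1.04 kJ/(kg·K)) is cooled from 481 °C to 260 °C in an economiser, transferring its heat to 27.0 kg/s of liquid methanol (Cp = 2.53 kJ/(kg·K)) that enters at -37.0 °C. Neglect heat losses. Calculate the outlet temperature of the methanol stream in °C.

Heat released by hot stream: Q = 17.2 × 1.04 × (481 − 260) = 3953.2 kJ/s
Energy balance on cold side (adiabatic exchanger): Q = ṁ_c·Cp_c·(T_c,out − T_c,in)
T_c,out = -37.0 + 3953.2/(27.0 × 2.53) = 20.872 °C

T_c,out = 20.9 °C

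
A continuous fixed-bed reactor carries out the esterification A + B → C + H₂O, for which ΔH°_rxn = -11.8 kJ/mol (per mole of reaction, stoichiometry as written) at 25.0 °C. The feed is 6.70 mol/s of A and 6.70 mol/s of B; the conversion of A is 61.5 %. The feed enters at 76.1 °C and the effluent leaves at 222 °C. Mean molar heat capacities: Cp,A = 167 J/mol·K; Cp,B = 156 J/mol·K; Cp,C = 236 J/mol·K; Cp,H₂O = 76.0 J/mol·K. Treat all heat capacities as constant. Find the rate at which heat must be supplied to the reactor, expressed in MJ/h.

Extent of reaction ξ = 0.615 × 6.70 = 4.1205 mol/s
Reaction term: ξ·ΔH°_rxn = 4.1205 × -11.8 = -48.622 kJ/s
Sensible, feed 76.1→25 °C: -110.59 kJ/s
Outlet flows (mol/s): A 2.5795, B 2.5795, C 4.1205, H₂O 4.1205
Sensible, products 25→222 °C: 417.4 kJ/s
Q = ΔH = 258.19 kJ/s = 258.19 kW
Heat supplied = 929.49 MJ/h

Q_in = 929 MJ/h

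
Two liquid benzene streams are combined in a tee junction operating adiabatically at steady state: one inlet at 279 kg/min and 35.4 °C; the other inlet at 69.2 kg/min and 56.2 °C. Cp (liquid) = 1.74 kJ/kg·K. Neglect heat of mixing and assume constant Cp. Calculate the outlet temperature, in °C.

No heat crosses the boundary, so H_out = H_in.
Σ ṁᵢCp,ᵢTᵢ = 279×1.74×35.4 + 69.2×1.74×56.2 = 23952
Σ ṁᵢCp,ᵢ = 279×1.74 + 69.2×1.74 = 605.87
T_out = 23952 / 605.87 = 39.534 °C

T_out = 39.5 °C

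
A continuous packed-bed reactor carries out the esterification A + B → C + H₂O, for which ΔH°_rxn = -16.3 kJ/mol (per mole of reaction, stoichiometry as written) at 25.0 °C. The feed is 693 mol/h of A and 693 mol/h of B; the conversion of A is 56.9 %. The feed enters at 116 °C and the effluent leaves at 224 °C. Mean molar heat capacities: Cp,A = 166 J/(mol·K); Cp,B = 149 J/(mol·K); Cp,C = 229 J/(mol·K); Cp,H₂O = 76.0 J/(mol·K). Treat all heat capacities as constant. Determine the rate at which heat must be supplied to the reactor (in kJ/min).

Extent of reaction ξ = 0.569 × 693 = 394.32 mol/h
Reaction term: ξ·ΔH°_rxn = 394.32 × -16.3 = -6427.4 kJ/h
Sensible, feed 116→25 °C: -19865 kJ/h
Outlet flows (mol/h): A 298.68, B 298.68, C 394.32, H₂O 394.32
Sensible, products 25→224 °C: 42656 kJ/h
Q = ΔH = 16364 kJ/h = 4.5455 kW
Heat supplied = 272.73 kJ/min

Q_in = 273 kJ/min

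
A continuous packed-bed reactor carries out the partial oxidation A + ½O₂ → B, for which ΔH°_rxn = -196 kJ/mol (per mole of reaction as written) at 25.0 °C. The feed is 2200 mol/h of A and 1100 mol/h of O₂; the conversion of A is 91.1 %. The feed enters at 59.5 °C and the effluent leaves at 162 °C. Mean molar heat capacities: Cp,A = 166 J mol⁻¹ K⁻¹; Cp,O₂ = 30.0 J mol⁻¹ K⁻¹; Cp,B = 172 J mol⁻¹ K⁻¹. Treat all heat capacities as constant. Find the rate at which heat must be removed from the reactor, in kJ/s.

Extent of reaction ξ = 0.911 × 2200 = 2004.2 mol/h
Reaction term: ξ·ΔH°_rxn = 2004.2 × -196 = -392820 kJ/h
Sensible, feed 59.5→25 °C: -13738 kJ/h
Outlet flows (mol/h): A 195.8, O₂ 97.9, B 2004.2
Sensible, products 25→162 °C: 52082 kJ/h
Q = ΔH = -354480 kJ/h = -98.466 kW
Heat removed = 98.466 kJ/s

Q_out = 98.5 kJ/s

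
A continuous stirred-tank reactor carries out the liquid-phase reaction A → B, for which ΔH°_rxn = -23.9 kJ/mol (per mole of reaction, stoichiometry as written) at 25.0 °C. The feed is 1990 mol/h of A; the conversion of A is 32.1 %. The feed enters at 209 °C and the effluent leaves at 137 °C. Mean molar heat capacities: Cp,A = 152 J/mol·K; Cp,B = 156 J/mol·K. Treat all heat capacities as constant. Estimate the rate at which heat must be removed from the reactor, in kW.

Q_out = 10.2 kW

Extent of reaction ξ = 0.321 × 1990 = 638.79 mol/h
Reaction term: ξ·ΔH°_rxn = 638.79 × -23.9 = -15267 kJ/h
Sensible, feed 209→25 °C: -55656 kJ/h
Outlet flows (mol/h): A 1351.2, B 638.79
Sensible, products 25→137 °C: 34164 kJ/h
Q = ΔH = -36759 kJ/h = -10.211 kW
Heat removed = 10.211 kW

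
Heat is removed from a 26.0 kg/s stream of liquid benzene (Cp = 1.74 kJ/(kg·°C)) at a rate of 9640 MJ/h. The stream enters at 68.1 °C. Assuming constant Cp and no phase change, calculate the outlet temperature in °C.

T_out = 8.91 °C

Q = 9640 MJ/h = 2677.8 kJ/s
ΔT = Q/(ṁ·Cp) = 2677.8/(26.0×1.74) = 59.19 K
T_out = 68.1 − 59.19 = 8.9095 °C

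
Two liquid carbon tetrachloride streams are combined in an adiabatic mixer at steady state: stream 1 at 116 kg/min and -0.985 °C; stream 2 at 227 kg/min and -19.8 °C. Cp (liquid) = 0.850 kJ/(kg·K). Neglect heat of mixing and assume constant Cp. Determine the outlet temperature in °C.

T_out = -13.4 °C

Adiabatic, steady state ⇒ Σ ṁᵢCp,ᵢ(T_out − Tᵢ) = 0
Σ ṁᵢCp,ᵢTᵢ = 116×0.850×-0.985 + 227×0.850×-19.8 = -3917.5
Σ ṁᵢCp,ᵢ = 116×0.850 + 227×0.850 = 291.55
T_out = -3917.5 / 291.55 = -13.437 °C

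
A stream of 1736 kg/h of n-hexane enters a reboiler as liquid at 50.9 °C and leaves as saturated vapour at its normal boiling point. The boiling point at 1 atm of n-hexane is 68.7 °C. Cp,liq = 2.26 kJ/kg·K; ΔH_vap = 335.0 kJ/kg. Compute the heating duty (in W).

Q = 181000 W

liquid 50.9→68.7 °C: 40.228 kJ/kg
vaporisation at 68.7 °C: 335 kJ/kg
Δh = 40.228 + 335 = 375.23 kJ/kg
Q = ṁ·Δh = 1736 kg/h × 375.23 kJ/kg = 651400 kJ/h
|Q| = 180.94 kW = 180940 W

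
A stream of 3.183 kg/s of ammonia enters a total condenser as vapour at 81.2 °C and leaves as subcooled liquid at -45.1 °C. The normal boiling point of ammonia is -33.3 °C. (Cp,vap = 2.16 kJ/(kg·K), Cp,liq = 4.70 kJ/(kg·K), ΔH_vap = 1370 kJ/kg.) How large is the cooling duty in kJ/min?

Q_c = 319000 kJ/min

vapour 81.2→-33.3 °C: -247.32 kJ/kg
condensation at -33.3 °C: -1370 kJ/kg
liquid -33.3→-45.1 °C: -55.46 kJ/kg
Δh = -247.32 + -1370 + -55.46 = -1672.8 kJ/kg
Q = ṁ·Δh = 3.183 kg/s × -1672.8 kJ/kg = -5324.5 kJ/s
|Q| = 5324.5 kW = 319470 kJ/min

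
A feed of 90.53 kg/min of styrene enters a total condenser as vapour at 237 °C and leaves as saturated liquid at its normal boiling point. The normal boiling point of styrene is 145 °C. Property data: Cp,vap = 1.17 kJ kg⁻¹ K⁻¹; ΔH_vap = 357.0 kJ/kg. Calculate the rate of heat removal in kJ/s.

vapour 237→145 °C: -107.64 kJ/kg
condensation at 145 °C: -357 kJ/kg
Δh = -107.64 + -357 = -464.64 kJ/kg
Q = ṁ·Δh = 90.53 kg/min × -464.64 kJ/kg = -42064 kJ/min
|Q| = 701.06 kW

Q_c = 701 kJ/s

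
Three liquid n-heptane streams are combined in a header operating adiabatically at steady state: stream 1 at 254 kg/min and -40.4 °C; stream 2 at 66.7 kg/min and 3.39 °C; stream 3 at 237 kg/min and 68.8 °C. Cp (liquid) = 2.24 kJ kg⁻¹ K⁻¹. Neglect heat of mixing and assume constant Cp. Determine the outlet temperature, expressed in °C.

Energy balance with Q = 0: Σ ṁᵢCp,ᵢ(T_out − Tᵢ) = 0
T_out = Σ ṁᵢCp,ᵢTᵢ / Σ ṁᵢCp,ᵢ
      = 14045 / 1249.2 = 11.243 °C

T_out = 11.2 °C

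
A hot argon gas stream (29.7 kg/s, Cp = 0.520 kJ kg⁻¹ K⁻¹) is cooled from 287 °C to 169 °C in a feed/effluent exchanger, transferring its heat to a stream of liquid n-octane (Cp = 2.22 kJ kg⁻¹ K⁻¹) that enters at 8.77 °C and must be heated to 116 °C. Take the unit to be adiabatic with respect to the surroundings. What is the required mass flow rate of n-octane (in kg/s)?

Heat released by hot stream: Q = 29.7 × 0.520 × (287 − 169) = 1822.4 kJ/s
Energy balance on cold side (adiabatic exchanger): Q = ṁ_c·Cp_c·(T_c,out − T_c,in)
ṁ_c = 1822.4 / [2.22 × (116 − 8.77)] = 7.6555 kg/s

ṁ_c = 7.66 kg/s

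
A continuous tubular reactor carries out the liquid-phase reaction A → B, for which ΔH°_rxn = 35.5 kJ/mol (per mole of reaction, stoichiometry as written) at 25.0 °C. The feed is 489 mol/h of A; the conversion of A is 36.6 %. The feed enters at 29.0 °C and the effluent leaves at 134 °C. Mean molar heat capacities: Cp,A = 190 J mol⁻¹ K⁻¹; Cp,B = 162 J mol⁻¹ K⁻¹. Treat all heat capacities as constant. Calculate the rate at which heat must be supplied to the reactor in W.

Extent of reaction ξ = 0.366 × 489 = 178.97 mol/h
Reaction term: ξ·ΔH°_rxn = 178.97 × 35.5 = 6353.6 kJ/h
Sensible, feed 29.0→25 °C: -371.64 kJ/h
Outlet flows (mol/h): A 310.03, B 178.97
Sensible, products 25→134 °C: 9581 kJ/h
Q = ΔH = 15563 kJ/h = 4.323 kW
Heat supplied = 4323 W

Q_in = 4320 W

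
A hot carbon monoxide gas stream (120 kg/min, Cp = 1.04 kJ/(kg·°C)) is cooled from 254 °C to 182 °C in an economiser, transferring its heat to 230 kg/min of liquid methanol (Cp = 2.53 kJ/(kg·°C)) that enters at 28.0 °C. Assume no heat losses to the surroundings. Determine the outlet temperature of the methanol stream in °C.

Heat released by hot stream: Q = 120 × 1.04 × (254 − 182) = 8985.6 kJ/min
Energy balance on cold side (adiabatic exchanger): Q = ṁ_c·Cp_c·(T_c,out − T_c,in)
T_c,out = 28.0 + 8985.6/(230 × 2.53) = 43.442 °C

T_c,out = 43.4 °C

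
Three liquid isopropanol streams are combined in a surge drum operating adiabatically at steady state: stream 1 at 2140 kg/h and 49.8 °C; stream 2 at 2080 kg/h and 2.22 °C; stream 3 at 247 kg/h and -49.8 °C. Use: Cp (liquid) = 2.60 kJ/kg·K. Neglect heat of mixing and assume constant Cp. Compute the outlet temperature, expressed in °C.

Adiabatic, steady state ⇒ Σ ṁᵢCp,ᵢ(T_out − Tᵢ) = 0
T_out = Σ ṁᵢCp,ᵢTᵢ / Σ ṁᵢCp,ᵢ
      = 257110 / 11614 = 22.138 °C

T_out = 22.1 °C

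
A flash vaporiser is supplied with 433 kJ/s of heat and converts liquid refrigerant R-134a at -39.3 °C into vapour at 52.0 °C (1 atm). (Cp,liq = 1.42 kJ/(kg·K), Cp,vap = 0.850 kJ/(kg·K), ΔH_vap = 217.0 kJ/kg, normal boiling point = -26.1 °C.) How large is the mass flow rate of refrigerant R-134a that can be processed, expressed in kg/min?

Δh = 1.42×(-26.1−-39.3) + 217.0 + 0.850×(52.0−-26.1) = 302.13 kJ/kg
Q = 433 kJ/s = 433 kJ/s = 25980 kJ/min
ṁ = Q/Δh = 25980 / 302.13 = 85.99 kg/min

ṁ = 86.0 kg/min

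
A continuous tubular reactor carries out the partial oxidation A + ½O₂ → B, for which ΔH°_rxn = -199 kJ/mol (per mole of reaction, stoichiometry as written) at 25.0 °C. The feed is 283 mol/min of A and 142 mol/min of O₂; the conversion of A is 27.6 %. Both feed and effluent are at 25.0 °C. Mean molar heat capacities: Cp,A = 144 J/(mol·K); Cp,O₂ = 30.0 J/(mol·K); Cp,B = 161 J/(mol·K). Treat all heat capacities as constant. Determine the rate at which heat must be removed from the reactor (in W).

Q_out = 259000 W

Extent of reaction ξ = 0.276 × 283 = 78.108 mol/min
Reaction term: ξ·ΔH°_rxn = 78.108 × -199 = -15543 kJ/min
Q = ΔH = -15543 kJ/min = -259.06 kW
Heat removed = 259060 W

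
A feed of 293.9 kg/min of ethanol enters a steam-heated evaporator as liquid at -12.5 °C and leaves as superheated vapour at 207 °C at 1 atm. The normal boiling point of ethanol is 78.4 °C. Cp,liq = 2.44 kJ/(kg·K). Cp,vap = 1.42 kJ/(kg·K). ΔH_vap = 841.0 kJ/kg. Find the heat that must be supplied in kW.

liquid -12.5→78.4 °C: 221.8 kJ/kg
vaporisation at 78.4 °C: 841 kJ/kg
vapour 78.4→207 °C: 182.61 kJ/kg
Δh = 221.8 + 841 + 182.61 = 1245.4 kJ/kg
Q = ṁ·Δh = 293.9 kg/min × 1245.4 kJ/kg = 366030 kJ/min
|Q| = 6100.4 kW

Q = 6100 kW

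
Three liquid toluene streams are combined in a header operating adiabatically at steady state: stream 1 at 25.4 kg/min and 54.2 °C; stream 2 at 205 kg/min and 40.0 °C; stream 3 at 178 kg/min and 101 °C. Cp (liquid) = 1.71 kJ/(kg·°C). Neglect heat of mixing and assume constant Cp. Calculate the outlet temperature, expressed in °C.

T_out = 67.5 °C

Energy balance with Q = 0: Σ ṁᵢCp,ᵢ(T_out − Tᵢ) = 0
Σ ṁᵢCp,ᵢTᵢ = 25.4×1.71×54.2 + 205×1.71×40.0 + 178×1.71×101 = 47119
Σ ṁᵢCp,ᵢ = 25.4×1.71 + 205×1.71 + 178×1.71 = 698.36
T_out = 47119 / 698.36 = 67.47 °C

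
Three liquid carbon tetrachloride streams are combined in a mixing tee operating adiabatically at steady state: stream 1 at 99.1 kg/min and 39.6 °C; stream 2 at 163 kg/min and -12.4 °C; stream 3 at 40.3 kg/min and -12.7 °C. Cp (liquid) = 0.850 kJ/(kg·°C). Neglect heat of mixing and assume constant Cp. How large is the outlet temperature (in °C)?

Energy balance with Q = 0: Σ ṁᵢCp,ᵢ(T_out − Tᵢ) = 0
Σ ṁᵢCp,ᵢTᵢ = 99.1×0.850×39.6 + 163×0.850×-12.4 + 40.3×0.850×-12.7 = 1182.6
Σ ṁᵢCp,ᵢ = 99.1×0.850 + 163×0.850 + 40.3×0.850 = 257.04
T_out = 1182.6 / 257.04 = 4.601 °C

T_out = 4.60 °C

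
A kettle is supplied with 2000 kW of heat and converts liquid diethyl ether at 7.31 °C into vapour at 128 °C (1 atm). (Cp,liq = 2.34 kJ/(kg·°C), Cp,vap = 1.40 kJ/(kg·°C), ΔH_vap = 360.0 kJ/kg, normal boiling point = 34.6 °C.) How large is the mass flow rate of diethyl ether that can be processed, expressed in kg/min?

ṁ = 216 kg/min

Δh = 2.34×(34.6−7.31) + 360.0 + 1.40×(128−34.6) = 554.62 kJ/kg
Q = 2000 kW = 2000 kJ/s = 120000 kJ/min
ṁ = Q/Δh = 120000 / 554.62 = 216.36 kg/min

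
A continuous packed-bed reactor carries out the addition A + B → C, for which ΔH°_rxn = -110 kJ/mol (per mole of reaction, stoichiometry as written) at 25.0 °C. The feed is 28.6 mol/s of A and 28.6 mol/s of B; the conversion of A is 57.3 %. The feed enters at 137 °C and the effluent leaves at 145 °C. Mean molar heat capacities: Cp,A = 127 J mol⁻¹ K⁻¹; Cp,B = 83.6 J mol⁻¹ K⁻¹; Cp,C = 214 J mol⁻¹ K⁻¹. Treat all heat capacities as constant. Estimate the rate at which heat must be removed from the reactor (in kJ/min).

Extent of reaction ξ = 0.573 × 28.6 = 16.388 mol/s
Reaction term: ξ·ΔH°_rxn = 16.388 × -110 = -1802.7 kJ/s
Sensible, feed 137→25 °C: -674.59 kJ/s
Outlet flows (mol/s): A 12.212, B 12.212, C 16.388
Sensible, products 25→145 °C: 729.47 kJ/s
Q = ΔH = -1747.8 kJ/s = -1747.8 kW
Heat removed = 104870 kJ/min

Q_out = 105000 kJ/min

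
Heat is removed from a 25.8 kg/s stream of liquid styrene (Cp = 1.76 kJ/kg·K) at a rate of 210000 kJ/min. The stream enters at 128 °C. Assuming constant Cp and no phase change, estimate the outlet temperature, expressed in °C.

T_out = 50.9 °C

Q = 210000 kJ/min = 3500 kJ/s
ΔT = Q/(ṁ·Cp) = 3500/(25.8×1.76) = 77.079 K
T_out = 128 − 77.079 = 50.921 °C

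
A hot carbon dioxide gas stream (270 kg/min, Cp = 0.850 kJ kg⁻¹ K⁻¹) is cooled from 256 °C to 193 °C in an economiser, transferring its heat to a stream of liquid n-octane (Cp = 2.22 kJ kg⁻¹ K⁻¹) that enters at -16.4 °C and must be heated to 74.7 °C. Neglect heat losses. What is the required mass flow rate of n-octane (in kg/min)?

ṁ_c = 71.5 kg/min

Heat released by hot stream: Q = 270 × 0.850 × (256 − 193) = 14458 kJ/min
Energy balance on cold side (adiabatic exchanger): Q = ṁ_c·Cp_c·(T_c,out − T_c,in)
ṁ_c = 14458 / [2.22 × (74.7 − -16.4)] = 71.491 kg/min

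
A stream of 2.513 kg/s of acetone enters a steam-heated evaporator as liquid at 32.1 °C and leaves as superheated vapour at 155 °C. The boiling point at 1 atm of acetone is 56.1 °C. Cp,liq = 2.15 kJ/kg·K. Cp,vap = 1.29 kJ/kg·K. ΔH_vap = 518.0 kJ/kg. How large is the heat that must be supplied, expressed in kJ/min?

liquid 32.1→56.1 °C: 51.6 kJ/kg
vaporisation at 56.1 °C: 518 kJ/kg
vapour 56.1→155 °C: 127.58 kJ/kg
Δh = 51.6 + 518 + 127.58 = 697.18 kJ/kg
Q = ṁ·Δh = 2.513 kg/s × 697.18 kJ/kg = 1752 kJ/s
|Q| = 1752 kW = 105120 kJ/min

Q = 105000 kJ/min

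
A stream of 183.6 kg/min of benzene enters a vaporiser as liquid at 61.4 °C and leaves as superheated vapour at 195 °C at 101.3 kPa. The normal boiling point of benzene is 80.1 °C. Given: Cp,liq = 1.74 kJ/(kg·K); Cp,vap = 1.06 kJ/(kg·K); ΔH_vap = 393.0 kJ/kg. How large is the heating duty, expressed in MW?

liquid 61.4→80.1 °C: 32.538 kJ/kg
vaporisation at 80.1 °C: 393 kJ/kg
vapour 80.1→195 °C: 121.79 kJ/kg
Δh = 32.538 + 393 + 121.79 = 547.33 kJ/kg
Q = ṁ·Δh = 183.6 kg/min × 547.33 kJ/kg = 100490 kJ/min
|Q| = 1674.8 kW = 1.6748 MW

Q = 1.67 MW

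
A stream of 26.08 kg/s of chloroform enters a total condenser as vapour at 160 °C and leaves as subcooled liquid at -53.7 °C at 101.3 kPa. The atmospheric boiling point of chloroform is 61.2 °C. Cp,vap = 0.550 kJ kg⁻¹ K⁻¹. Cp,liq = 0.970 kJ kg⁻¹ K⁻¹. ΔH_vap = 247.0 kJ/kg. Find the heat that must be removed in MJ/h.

Q_c = 38800 MJ/h

vapour 160→61.2 °C: -54.34 kJ/kg
condensation at 61.2 °C: -247 kJ/kg
liquid 61.2→-53.7 °C: -111.45 kJ/kg
Δh = -54.34 + -247 + -111.45 = -412.79 kJ/kg
Q = ṁ·Δh = 26.08 kg/s × -412.79 kJ/kg = -10766 kJ/s
|Q| = 10766 kW = 38756 MJ/h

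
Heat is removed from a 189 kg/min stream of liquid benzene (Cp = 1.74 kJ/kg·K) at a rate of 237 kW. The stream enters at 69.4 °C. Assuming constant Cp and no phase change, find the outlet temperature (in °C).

T_out = 26.2 °C

Q = 237 kW = 14220 kJ/min
ΔT = Q/(ṁ·Cp) = 14220/(189×1.74) = 43.24 K
T_out = 69.4 − 43.24 = 26.16 °C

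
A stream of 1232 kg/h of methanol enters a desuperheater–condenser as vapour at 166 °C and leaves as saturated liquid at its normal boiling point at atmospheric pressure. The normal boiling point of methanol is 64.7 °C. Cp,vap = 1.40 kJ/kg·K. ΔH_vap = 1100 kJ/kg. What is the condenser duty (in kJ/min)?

Q_c = 25500 kJ/min

vapour 166→64.7 °C: -141.82 kJ/kg
condensation at 64.7 °C: -1100 kJ/kg
Δh = -141.82 + -1100 = -1241.8 kJ/kg
Q = ṁ·Δh = 1232 kg/h × -1241.8 kJ/kg = -1.5299e+06 kJ/h
|Q| = 424.98 kW = 25499 kJ/min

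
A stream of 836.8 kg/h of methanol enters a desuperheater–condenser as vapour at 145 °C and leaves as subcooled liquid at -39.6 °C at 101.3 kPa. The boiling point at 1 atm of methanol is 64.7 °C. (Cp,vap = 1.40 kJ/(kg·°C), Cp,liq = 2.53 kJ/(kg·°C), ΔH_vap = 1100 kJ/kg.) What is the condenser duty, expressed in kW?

Q_c = 343 kW

vapour 145→64.7 °C: -112.42 kJ/kg
condensation at 64.7 °C: -1100 kJ/kg
liquid 64.7→-39.6 °C: -263.88 kJ/kg
Δh = -112.42 + -1100 + -263.88 = -1476.3 kJ/kg
Q = ṁ·Δh = 836.8 kg/h × -1476.3 kJ/kg = -1.2354e+06 kJ/h
|Q| = 343.16 kW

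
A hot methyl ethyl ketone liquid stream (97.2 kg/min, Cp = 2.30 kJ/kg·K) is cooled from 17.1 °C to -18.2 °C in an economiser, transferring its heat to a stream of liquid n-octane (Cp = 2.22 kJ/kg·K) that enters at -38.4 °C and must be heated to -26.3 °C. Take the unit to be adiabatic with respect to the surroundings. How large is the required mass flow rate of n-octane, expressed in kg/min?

Heat released by hot stream: Q = 97.2 × 2.30 × (17.1 − -18.2) = 7891.7 kJ/min
Energy balance on cold side (adiabatic exchanger): Q = ṁ_c·Cp_c·(T_c,out − T_c,in)
ṁ_c = 7891.7 / [2.22 × (-26.3 − -38.4)] = 293.79 kg/min

ṁ_c = 294 kg/min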